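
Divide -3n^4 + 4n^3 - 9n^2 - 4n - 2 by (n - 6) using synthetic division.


Synthetic division with c = 6. Coefficients: -3, 4, -9, -4, -2
Bring down -3.
  -3 * 6 = -18; -18 + 4 = -14
  -14 * 6 = -84; -84 - 9 = -93
  -93 * 6 = -558; -558 - 4 = -562
  -562 * 6 = -3372; -3372 - 2 = -3374
Quotient: -3n^3 - 14n^2 - 93n - 562, Remainder: -3374


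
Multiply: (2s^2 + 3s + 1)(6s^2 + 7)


Distribute each term of the first polynomial:
  (2s^2)(6s^2 + 7) = 12s^4 + 14s^2
  (3s)(6s^2 + 7) = 18s^3 + 21s
  (1)(6s^2 + 7) = 6s^2 + 7
Sum: 12s^4 + 18s^3 + 20s^2 + 21s + 7


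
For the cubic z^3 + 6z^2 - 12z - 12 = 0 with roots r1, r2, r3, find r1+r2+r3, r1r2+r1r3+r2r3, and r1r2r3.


Monic cubic z^3+bz^2+cz+d=0: sum=-b, pairwise sum=c, product=-d.
b=6, c=-12, d=-12
r1+r2+r3 = -6
r1r2+r1r3+r2r3 = -12
r1r2r3 = 12


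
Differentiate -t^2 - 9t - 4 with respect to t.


Apply the power rule term by term:
  d/dt(-t^2) = -2t
  d/dt(-9t) = -9
  d/dt(-4) = 0
p'(t) = -2t - 9


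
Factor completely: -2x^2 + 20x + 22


Roots satisfy r1 + r2 = -b/a = 10 and r1*r2 = c/a = -11.
So r1 = 11, r2 = -1.
-2x^2 + 20x + 22 = -2(x - r1)(x - r2) = -2(x - 11)(x + 1)


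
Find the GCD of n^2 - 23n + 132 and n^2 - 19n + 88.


Factor each:
  n^2 - 23n + 132 = (n - 11)(n - 12)
  n^2 - 19n + 88 = (n - 11)(n - 8)
Common monic factor: n - 11


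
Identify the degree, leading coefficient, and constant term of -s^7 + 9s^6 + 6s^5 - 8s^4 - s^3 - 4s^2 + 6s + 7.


Highest power of s is 7, with coefficient -1. Constant term is 7.
Degree = 7, leading coefficient = -1, constant term = 7


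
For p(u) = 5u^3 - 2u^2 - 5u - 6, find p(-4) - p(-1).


p(-4) = -338
p(-1) = -8
p(-4) - p(-1) = -338 + 8 = -330


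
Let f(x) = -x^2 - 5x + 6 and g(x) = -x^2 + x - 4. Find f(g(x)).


Substitute g(x) into f:
f(g(x)) = -1*(-x^2 + x - 4)^2 + (-5)*(-x^2 + x - 4) + 6
(-x^2 + x - 4)^2 = x^4 - 2x^3 + 9x^2 - 8x + 16
Expand and combine: -x^4 + 2x^3 - 4x^2 + 3x + 10


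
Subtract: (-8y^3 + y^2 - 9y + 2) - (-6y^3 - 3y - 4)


Distribute the minus sign:
  (-8y^3 + y^2 - 9y + 2)
- (-6y^3 - 3y - 4)
Negate second polynomial: 6y^3 + 3y + 4
Add: -2y^3 + y^2 - 6y + 6


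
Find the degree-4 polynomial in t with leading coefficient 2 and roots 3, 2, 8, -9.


p(t) = 2(t - 3)(t - 2)(t - 8)(t + 9)
Expand: 2t^4 - 8t^3 - 142t^2 + 732t - 864


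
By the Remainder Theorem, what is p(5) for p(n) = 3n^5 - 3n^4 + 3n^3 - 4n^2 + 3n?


By the Remainder Theorem, the remainder equals p(5):
  3*(5)^5 = 9375
  -3*(5)^4 = -1875
  3*(5)^3 = 375
  -4*(5)^2 = -100
  3*(5)^1 = 15
  constant: 0
Sum: 9375 - 1875 + 375 - 100 + 15 + 0 = 7790


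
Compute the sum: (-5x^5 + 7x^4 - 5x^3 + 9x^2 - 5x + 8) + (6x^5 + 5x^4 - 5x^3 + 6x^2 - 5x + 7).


Align terms by degree and add:
  -5x^5 + 7x^4 - 5x^3 + 9x^2 - 5x + 8
+ 6x^5 + 5x^4 - 5x^3 + 6x^2 - 5x + 7
= x^5 + 12x^4 - 10x^3 + 15x^2 - 10x + 15


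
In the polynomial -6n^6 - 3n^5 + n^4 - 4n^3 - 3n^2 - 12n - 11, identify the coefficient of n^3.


Read off the coefficient of n^3: -4


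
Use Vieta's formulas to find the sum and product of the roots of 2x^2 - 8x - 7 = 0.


For ax^2+bx+c=0: sum = -b/a, product = c/a.
a=2, b=-8, c=-7
Sum = -(-8)/2 = 4
Product = (-7)/2 = -7/2


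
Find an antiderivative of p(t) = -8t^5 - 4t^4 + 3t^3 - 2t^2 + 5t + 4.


Reverse power rule on each term:
  ∫ -8t^5 dt = -(4/3)t^6
  ∫ -4t^4 dt = -(4/5)t^5
  ∫ 3t^3 dt = (3/4)t^4
  ∫ -2t^2 dt = -(2/3)t^3
  ∫ 5t dt = (5/2)t^2
  ∫ 4 dt = 4t
F(t) = -(4/3)t^6 - (4/5)t^5 + (3/4)t^4 - (2/3)t^3 + (5/2)t^2 + 4t + C


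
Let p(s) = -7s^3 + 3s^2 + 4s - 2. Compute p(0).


Using direct substitution:
  -7 * (0)^3 = 0
  3 * (0)^2 = 0
  4 * (0)^1 = 0
  constant: -2
Sum = 0 + 0 + 0 - 2 = -2


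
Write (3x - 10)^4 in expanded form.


Expand (3x - 10)^4 by repeated multiplication:
  (3x - 10)^2 = 9x^2 - 60x + 100
  (3x - 10)^3 = 27x^3 - 270x^2 + 900x - 1000
= 81x^4 - 1080x^3 + 5400x^2 - 12000x + 10000


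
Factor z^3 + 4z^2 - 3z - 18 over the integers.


Try integer roots (divisors of -18). z=-3: p(-3)=0.
Divide out (z + 3): quotient is z^2 + z - 6.
Factor the quadratic: (z - 2)(z + 3)
Result: (z + 3)(z - 2)(z + 3)


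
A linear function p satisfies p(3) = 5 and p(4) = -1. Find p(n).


p(n) = mn + b. Using p(3)=5, p(4)=-1:
m = (5 + 1)/(3 - 4) = 6/-1 = -6
b = 5 - m*(3) = 5 + 18 = 23
p(n) = -6n + 23


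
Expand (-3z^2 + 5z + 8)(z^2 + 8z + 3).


Distribute each term of the first polynomial:
  (-3z^2)(z^2 + 8z + 3) = -3z^4 - 24z^3 - 9z^2
  (5z)(z^2 + 8z + 3) = 5z^3 + 40z^2 + 15z
  (8)(z^2 + 8z + 3) = 8z^2 + 64z + 24
Sum: -3z^4 - 19z^3 + 39z^2 + 79z + 24


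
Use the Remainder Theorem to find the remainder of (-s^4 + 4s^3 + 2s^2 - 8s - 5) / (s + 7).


By the Remainder Theorem, the remainder equals p(-7):
  -1*(-7)^4 = -2401
  4*(-7)^3 = -1372
  2*(-7)^2 = 98
  -8*(-7)^1 = 56
  constant: -5
Sum: -2401 - 1372 + 98 + 56 - 5 = -3624


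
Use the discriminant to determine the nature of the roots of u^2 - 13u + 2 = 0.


D = b^2 - 4ac = (-13)^2 - 4(1)(2) = 169 - 8 = 161
Since D > 0: two distinct irrational roots


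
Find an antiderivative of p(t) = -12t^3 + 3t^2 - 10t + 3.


Reverse power rule on each term:
  ∫ -12t^3 dt = -3t^4
  ∫ 3t^2 dt = t^3
  ∫ -10t dt = -5t^2
  ∫ 3 dt = 3t
F(t) = -3t^4 + t^3 - 5t^2 + 3t + C


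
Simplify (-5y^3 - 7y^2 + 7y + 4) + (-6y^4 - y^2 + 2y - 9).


Align terms by degree and add:
  -5y^3 - 7y^2 + 7y + 4
  -6y^4 - y^2 + 2y - 9
= -6y^4 - 5y^3 - 8y^2 + 9y - 5


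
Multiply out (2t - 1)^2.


Expand (2t - 1)^2 by repeated multiplication:
= 4t^2 - 4t + 1


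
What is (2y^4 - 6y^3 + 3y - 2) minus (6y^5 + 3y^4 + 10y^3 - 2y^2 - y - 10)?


Distribute the minus sign:
  (2y^4 - 6y^3 + 3y - 2)
- (6y^5 + 3y^4 + 10y^3 - 2y^2 - y - 10)
Negate second polynomial: -6y^5 - 3y^4 - 10y^3 + 2y^2 + y + 10
Add: -6y^5 - y^4 - 16y^3 + 2y^2 + 4y + 8


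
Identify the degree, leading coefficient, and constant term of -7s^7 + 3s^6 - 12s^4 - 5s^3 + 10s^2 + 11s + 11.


Highest power of s is 7, with coefficient -7. Constant term is 11.
Degree = 7, leading coefficient = -7, constant term = 11


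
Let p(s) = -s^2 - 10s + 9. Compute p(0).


Using direct substitution:
  -1 * (0)^2 = 0
  -10 * (0)^1 = 0
  constant: 9
Sum = 0 + 0 + 9 = 9


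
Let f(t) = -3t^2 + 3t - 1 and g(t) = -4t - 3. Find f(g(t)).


Substitute g(t) into f:
f(g(t)) = -3*(-4t - 3)^2 + 3*(-4t - 3) + (-1)
(-4t - 3)^2 = 16t^2 + 24t + 9
Expand and combine: -48t^2 - 84t - 37


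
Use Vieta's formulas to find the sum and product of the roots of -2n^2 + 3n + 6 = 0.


For an^2+bn+c=0: sum = -b/a, product = c/a.
a=-2, b=3, c=6
Sum = -(3)/-2 = 3/2
Product = (6)/-2 = -3


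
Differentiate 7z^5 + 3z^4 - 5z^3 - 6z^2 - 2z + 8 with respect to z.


Apply the power rule term by term:
  d/dz(7z^5) = 35z^4
  d/dz(3z^4) = 12z^3
  d/dz(-5z^3) = -15z^2
  d/dz(-6z^2) = -12z
  d/dz(-2z) = -2
  d/dz(8) = 0
p'(z) = 35z^4 + 12z^3 - 15z^2 - 12z - 2


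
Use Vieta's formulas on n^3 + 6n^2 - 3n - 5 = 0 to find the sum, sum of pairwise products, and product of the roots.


Monic cubic n^3+bn^2+cn+d=0: sum=-b, pairwise sum=c, product=-d.
b=6, c=-3, d=-5
r1+r2+r3 = -6
r1r2+r1r3+r2r3 = -3
r1r2r3 = 5


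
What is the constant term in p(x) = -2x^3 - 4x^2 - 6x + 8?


Read off the constant term: 8


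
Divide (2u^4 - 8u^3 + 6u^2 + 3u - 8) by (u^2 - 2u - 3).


(2u^4 - 8u^3 + 6u^2 + 3u - 8) / (u^2 - 2u - 3)
Step 1: 2u^2 * (u^2 - 2u - 3) = 2u^4 - 4u^3 - 6u^2; subtract.
Step 2: -4u * (u^2 - 2u - 3) = -4u^3 + 8u^2 + 12u; subtract.
Step 3: 4 * (u^2 - 2u - 3) = 4u^2 - 8u - 12; subtract.
Quotient: 2u^2 - 4u + 4, Remainder: -u + 4


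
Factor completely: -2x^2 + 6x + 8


Roots satisfy r1 + r2 = -b/a = 3 and r1*r2 = c/a = -4.
So r1 = -1, r2 = 4.
-2x^2 + 6x + 8 = -2(x - r1)(x - r2) = -2(x + 1)(x - 4)


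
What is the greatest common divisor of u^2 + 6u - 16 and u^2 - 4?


Factor each:
  u^2 + 6u - 16 = (u - 2)(u + 8)
  u^2 - 4 = (u - 2)(u + 2)
Common monic factor: u - 2


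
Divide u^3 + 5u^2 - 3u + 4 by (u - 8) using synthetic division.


Synthetic division with c = 8. Coefficients: 1, 5, -3, 4
Bring down 1.
  1 * 8 = 8; 8 + 5 = 13
  13 * 8 = 104; 104 - 3 = 101
  101 * 8 = 808; 808 + 4 = 812
Quotient: u^2 + 13u + 101, Remainder: 812


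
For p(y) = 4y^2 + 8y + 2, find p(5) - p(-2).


p(5) = 142
p(-2) = 2
p(5) - p(-2) = 142 - 2 = 140


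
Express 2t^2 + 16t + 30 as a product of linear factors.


Roots satisfy r1 + r2 = -b/a = -8 and r1*r2 = c/a = 15.
So r1 = -5, r2 = -3.
2t^2 + 16t + 30 = 2(t - r1)(t - r2) = 2(t + 5)(t + 3)


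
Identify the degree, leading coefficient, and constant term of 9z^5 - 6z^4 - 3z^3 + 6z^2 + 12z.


Highest power of z is 5, with coefficient 9. Constant term is 0.
Degree = 5, leading coefficient = 9, constant term = 0


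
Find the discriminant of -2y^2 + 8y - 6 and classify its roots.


D = b^2 - 4ac = (8)^2 - 4(-2)(-6) = 64 - 48 = 16
Since D > 0: two distinct rational roots


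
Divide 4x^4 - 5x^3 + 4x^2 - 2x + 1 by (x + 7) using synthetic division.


Synthetic division with c = -7. Coefficients: 4, -5, 4, -2, 1
Bring down 4.
  4 * -7 = -28; -28 - 5 = -33
  -33 * -7 = 231; 231 + 4 = 235
  235 * -7 = -1645; -1645 - 2 = -1647
  -1647 * -7 = 11529; 11529 + 1 = 11530
Quotient: 4x^3 - 33x^2 + 235x - 1647, Remainder: 11530


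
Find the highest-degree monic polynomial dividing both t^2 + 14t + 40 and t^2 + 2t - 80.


Factor each:
  t^2 + 14t + 40 = (t + 10)(t + 4)
  t^2 + 2t - 80 = (t + 10)(t - 8)
Common monic factor: t + 10


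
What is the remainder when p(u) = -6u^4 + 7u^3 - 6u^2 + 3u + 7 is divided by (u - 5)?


By the Remainder Theorem, the remainder equals p(5):
  -6*(5)^4 = -3750
  7*(5)^3 = 875
  -6*(5)^2 = -150
  3*(5)^1 = 15
  constant: 7
Sum: -3750 + 875 - 150 + 15 + 7 = -3003


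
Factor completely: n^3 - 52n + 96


Try integer roots (divisors of 96). n=6: p(6)=0.
Divide out (n - 6): quotient is n^2 + 6n - 16.
Factor the quadratic: (n + 8)(n - 2)
Result: (n - 6)(n + 8)(n - 2)


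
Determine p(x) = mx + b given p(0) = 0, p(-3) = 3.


p(x) = mx + b. Using p(0)=0, p(-3)=3:
m = (0 - 3)/(0 + 3) = -3/3 = -1
b = 0 - m*(0) = 0 = 0
p(x) = -x


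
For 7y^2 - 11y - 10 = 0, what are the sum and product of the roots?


For ay^2+by+c=0: sum = -b/a, product = c/a.
a=7, b=-11, c=-10
Sum = -(-11)/7 = 11/7
Product = (-10)/7 = -10/7


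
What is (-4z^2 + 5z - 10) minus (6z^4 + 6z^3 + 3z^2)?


Distribute the minus sign:
  (-4z^2 + 5z - 10)
- (6z^4 + 6z^3 + 3z^2)
Negate second polynomial: -6z^4 - 6z^3 - 3z^2
Add: -6z^4 - 6z^3 - 7z^2 + 5z - 10


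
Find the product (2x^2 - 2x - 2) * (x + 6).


Distribute each term of the first polynomial:
  (2x^2)(x + 6) = 2x^3 + 12x^2
  (-2x)(x + 6) = -2x^2 - 12x
  (-2)(x + 6) = -2x - 12
Sum: 2x^3 + 10x^2 - 14x - 12


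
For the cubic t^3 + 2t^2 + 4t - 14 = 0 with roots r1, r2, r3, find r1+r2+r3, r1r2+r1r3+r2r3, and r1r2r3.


Monic cubic t^3+bt^2+ct+d=0: sum=-b, pairwise sum=c, product=-d.
b=2, c=4, d=-14
r1+r2+r3 = -2
r1r2+r1r3+r2r3 = 4
r1r2r3 = 14


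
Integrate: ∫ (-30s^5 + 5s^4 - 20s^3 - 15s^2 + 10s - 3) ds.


Reverse power rule on each term:
  ∫ -30s^5 ds = -5s^6
  ∫ 5s^4 ds = s^5
  ∫ -20s^3 ds = -5s^4
  ∫ -15s^2 ds = -5s^3
  ∫ 10s ds = 5s^2
  ∫ -3 ds = -3s
F(s) = -5s^6 + s^5 - 5s^4 - 5s^3 + 5s^2 - 3s + C


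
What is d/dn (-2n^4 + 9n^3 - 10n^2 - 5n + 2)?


Apply the power rule term by term:
  d/dn(-2n^4) = -8n^3
  d/dn(9n^3) = 27n^2
  d/dn(-10n^2) = -20n
  d/dn(-5n) = -5
  d/dn(2) = 0
p'(n) = -8n^3 + 27n^2 - 20n - 5


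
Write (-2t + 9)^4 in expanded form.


Expand (-2t + 9)^4 by repeated multiplication:
  (-2t + 9)^2 = 4t^2 - 36t + 81
  (-2t + 9)^3 = -8t^3 + 108t^2 - 486t + 729
= 16t^4 - 288t^3 + 1944t^2 - 5832t + 6561


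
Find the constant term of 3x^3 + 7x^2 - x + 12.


Read off the constant term: 12


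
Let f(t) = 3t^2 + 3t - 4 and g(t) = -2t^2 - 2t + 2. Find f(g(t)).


Substitute g(t) into f:
f(g(t)) = 3*(-2t^2 - 2t + 2)^2 + 3*(-2t^2 - 2t + 2) + (-4)
(-2t^2 - 2t + 2)^2 = 4t^4 + 8t^3 - 4t^2 - 8t + 4
Expand and combine: 12t^4 + 24t^3 - 18t^2 - 30t + 14


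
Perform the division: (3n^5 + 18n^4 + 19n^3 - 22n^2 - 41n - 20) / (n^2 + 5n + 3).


(3n^5 + 18n^4 + 19n^3 - 22n^2 - 41n - 20) / (n^2 + 5n + 3)
Step 1: 3n^3 * (n^2 + 5n + 3) = 3n^5 + 15n^4 + 9n^3; subtract.
Step 2: 3n^2 * (n^2 + 5n + 3) = 3n^4 + 15n^3 + 9n^2; subtract.
Step 3: -5n * (n^2 + 5n + 3) = -5n^3 - 25n^2 - 15n; subtract.
Step 4: -6 * (n^2 + 5n + 3) = -6n^2 - 30n - 18; subtract.
Quotient: 3n^3 + 3n^2 - 5n - 6, Remainder: 4n - 2


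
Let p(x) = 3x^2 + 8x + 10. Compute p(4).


Using direct substitution:
  3 * (4)^2 = 48
  8 * (4)^1 = 32
  constant: 10
Sum = 48 + 32 + 10 = 90


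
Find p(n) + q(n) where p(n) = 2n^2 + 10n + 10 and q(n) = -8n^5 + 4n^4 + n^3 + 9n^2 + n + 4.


Align terms by degree and add:
  2n^2 + 10n + 10
  -8n^5 + 4n^4 + n^3 + 9n^2 + n + 4
= -8n^5 + 4n^4 + n^3 + 11n^2 + 11n + 14


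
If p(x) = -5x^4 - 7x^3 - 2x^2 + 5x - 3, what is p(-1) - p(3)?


p(-1) = -8
p(3) = -600
p(-1) - p(3) = -8 + 600 = 592


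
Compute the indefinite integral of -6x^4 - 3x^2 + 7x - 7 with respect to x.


Reverse power rule on each term:
  ∫ -6x^4 dx = -(6/5)x^5
  ∫ -3x^2 dx = -x^3
  ∫ 7x dx = (7/2)x^2
  ∫ -7 dx = -7x
F(x) = -(6/5)x^5 - x^3 + (7/2)x^2 - 7x + C


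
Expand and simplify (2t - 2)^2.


Expand (2t - 2)^2 by repeated multiplication:
= 4t^2 - 8t + 4


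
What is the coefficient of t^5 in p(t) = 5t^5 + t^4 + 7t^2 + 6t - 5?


Read off the coefficient of t^5: 5


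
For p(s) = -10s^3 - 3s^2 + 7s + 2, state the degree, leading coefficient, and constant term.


Highest power of s is 3, with coefficient -10. Constant term is 2.
Degree = 3, leading coefficient = -10, constant term = 2


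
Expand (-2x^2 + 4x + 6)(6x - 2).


Distribute each term of the first polynomial:
  (-2x^2)(6x - 2) = -12x^3 + 4x^2
  (4x)(6x - 2) = 24x^2 - 8x
  (6)(6x - 2) = 36x - 12
Sum: -12x^3 + 28x^2 + 28x - 12


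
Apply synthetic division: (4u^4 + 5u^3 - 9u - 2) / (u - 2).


Synthetic division with c = 2. Coefficients: 4, 5, 0, -9, -2
Bring down 4.
  4 * 2 = 8; 8 + 5 = 13
  13 * 2 = 26; 26 + 0 = 26
  26 * 2 = 52; 52 - 9 = 43
  43 * 2 = 86; 86 - 2 = 84
Quotient: 4u^3 + 13u^2 + 26u + 43, Remainder: 84


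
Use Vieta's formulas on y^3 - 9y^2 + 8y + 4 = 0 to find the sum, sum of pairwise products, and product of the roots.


Monic cubic y^3+by^2+cy+d=0: sum=-b, pairwise sum=c, product=-d.
b=-9, c=8, d=4
r1+r2+r3 = 9
r1r2+r1r3+r2r3 = 8
r1r2r3 = -4


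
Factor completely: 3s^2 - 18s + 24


Roots satisfy r1 + r2 = -b/a = 6 and r1*r2 = c/a = 8.
So r1 = 2, r2 = 4.
3s^2 - 18s + 24 = 3(s - r1)(s - r2) = 3(s - 2)(s - 4)


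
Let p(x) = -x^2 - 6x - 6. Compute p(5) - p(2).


p(5) = -61
p(2) = -22
p(5) - p(2) = -61 + 22 = -39


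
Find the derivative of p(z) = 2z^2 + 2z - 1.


Apply the power rule term by term:
  d/dz(2z^2) = 4z
  d/dz(2z) = 2
  d/dz(-1) = 0
p'(z) = 4z + 2


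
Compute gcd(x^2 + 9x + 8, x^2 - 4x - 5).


Factor each:
  x^2 + 9x + 8 = (x + 1)(x + 8)
  x^2 - 4x - 5 = (x + 1)(x - 5)
Common monic factor: x + 1


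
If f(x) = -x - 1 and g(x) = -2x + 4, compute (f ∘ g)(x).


Substitute g(x) into f:
f(g(x)) = -1*(-2x + 4) + (-1)
Expand and combine: 2x - 5


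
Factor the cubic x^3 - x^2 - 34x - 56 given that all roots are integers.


Try integer roots (divisors of -56). x=-2: p(-2)=0.
Divide out (x + 2): quotient is x^2 - 3x - 28.
Factor the quadratic: (x + 4)(x - 7)
Result: (x + 2)(x + 4)(x - 7)


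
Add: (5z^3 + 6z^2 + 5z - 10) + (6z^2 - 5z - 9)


Align terms by degree and add:
  5z^3 + 6z^2 + 5z - 10
+ 6z^2 - 5z - 9
= 5z^3 + 12z^2 - 19


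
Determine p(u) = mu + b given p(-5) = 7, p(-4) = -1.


p(u) = mu + b. Using p(-5)=7, p(-4)=-1:
m = (7 + 1)/(-5 + 4) = 8/-1 = -8
b = 7 - m*(-5) = 7 - 40 = -33
p(u) = -8u - 33


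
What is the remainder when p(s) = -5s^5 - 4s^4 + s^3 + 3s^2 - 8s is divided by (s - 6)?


By the Remainder Theorem, the remainder equals p(6):
  -5*(6)^5 = -38880
  -4*(6)^4 = -5184
  1*(6)^3 = 216
  3*(6)^2 = 108
  -8*(6)^1 = -48
  constant: 0
Sum: -38880 - 5184 + 216 + 108 - 48 + 0 = -43788


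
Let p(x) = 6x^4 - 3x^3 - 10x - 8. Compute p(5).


Using direct substitution:
  6 * (5)^4 = 3750
  -3 * (5)^3 = -375
  0 * (5)^2 = 0
  -10 * (5)^1 = -50
  constant: -8
Sum = 3750 - 375 + 0 - 50 - 8 = 3317


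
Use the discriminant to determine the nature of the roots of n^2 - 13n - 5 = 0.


D = b^2 - 4ac = (-13)^2 - 4(1)(-5) = 169 + 20 = 189
Since D > 0: two distinct irrational roots


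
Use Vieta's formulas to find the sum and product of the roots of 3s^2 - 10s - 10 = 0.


For as^2+bs+c=0: sum = -b/a, product = c/a.
a=3, b=-10, c=-10
Sum = -(-10)/3 = 10/3
Product = (-10)/3 = -10/3


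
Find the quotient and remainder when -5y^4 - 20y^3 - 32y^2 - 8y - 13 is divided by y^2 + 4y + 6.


(-5y^4 - 20y^3 - 32y^2 - 8y - 13) / (y^2 + 4y + 6)
Step 1: -5y^2 * (y^2 + 4y + 6) = -5y^4 - 20y^3 - 30y^2; subtract.
Step 2: 0 * (y^2 + 4y + 6) = 0; subtract.
Step 3: -2 * (y^2 + 4y + 6) = -2y^2 - 8y - 12; subtract.
Quotient: -5y^2 - 2, Remainder: -1


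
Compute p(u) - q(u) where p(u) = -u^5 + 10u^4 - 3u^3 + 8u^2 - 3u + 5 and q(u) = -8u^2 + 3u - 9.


Distribute the minus sign:
  (-u^5 + 10u^4 - 3u^3 + 8u^2 - 3u + 5)
- (-8u^2 + 3u - 9)
Negate second polynomial: 8u^2 - 3u + 9
Add: -u^5 + 10u^4 - 3u^3 + 16u^2 - 6u + 14


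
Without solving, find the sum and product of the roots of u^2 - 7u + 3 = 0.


For au^2+bu+c=0: sum = -b/a, product = c/a.
a=1, b=-7, c=3
Sum = -(-7)/1 = 7
Product = (3)/1 = 3


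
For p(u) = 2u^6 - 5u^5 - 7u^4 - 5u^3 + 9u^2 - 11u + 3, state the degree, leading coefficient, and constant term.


Highest power of u is 6, with coefficient 2. Constant term is 3.
Degree = 6, leading coefficient = 2, constant term = 3


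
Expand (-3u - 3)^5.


Expand (-3u - 3)^5 by repeated multiplication:
  (-3u - 3)^2 = 9u^2 + 18u + 9
  (-3u - 3)^3 = -27u^3 - 81u^2 - 81u - 27
  (-3u - 3)^4 = 81u^4 + 324u^3 + 486u^2 + 324u + 81
= -243u^5 - 1215u^4 - 2430u^3 - 2430u^2 - 1215u - 243


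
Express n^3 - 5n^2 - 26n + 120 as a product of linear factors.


Try integer roots (divisors of 120). n=4: p(4)=0.
Divide out (n - 4): quotient is n^2 - n - 30.
Factor the quadratic: (n - 6)(n + 5)
Result: (n - 4)(n - 6)(n + 5)


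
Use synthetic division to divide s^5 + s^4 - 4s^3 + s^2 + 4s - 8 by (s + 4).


Synthetic division with c = -4. Coefficients: 1, 1, -4, 1, 4, -8
Bring down 1.
  1 * -4 = -4; -4 + 1 = -3
  -3 * -4 = 12; 12 - 4 = 8
  8 * -4 = -32; -32 + 1 = -31
  -31 * -4 = 124; 124 + 4 = 128
  128 * -4 = -512; -512 - 8 = -520
Quotient: s^4 - 3s^3 + 8s^2 - 31s + 128, Remainder: -520


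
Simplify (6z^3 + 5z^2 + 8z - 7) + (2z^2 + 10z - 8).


Align terms by degree and add:
  6z^3 + 5z^2 + 8z - 7
+ 2z^2 + 10z - 8
= 6z^3 + 7z^2 + 18z - 15


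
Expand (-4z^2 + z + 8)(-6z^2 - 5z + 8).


Distribute each term of the first polynomial:
  (-4z^2)(-6z^2 - 5z + 8) = 24z^4 + 20z^3 - 32z^2
  (z)(-6z^2 - 5z + 8) = -6z^3 - 5z^2 + 8z
  (8)(-6z^2 - 5z + 8) = -48z^2 - 40z + 64
Sum: 24z^4 + 14z^3 - 85z^2 - 32z + 64


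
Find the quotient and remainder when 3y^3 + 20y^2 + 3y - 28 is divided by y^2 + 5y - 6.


(3y^3 + 20y^2 + 3y - 28) / (y^2 + 5y - 6)
Step 1: 3y * (y^2 + 5y - 6) = 3y^3 + 15y^2 - 18y; subtract.
Step 2: 5 * (y^2 + 5y - 6) = 5y^2 + 25y - 30; subtract.
Quotient: 3y + 5, Remainder: -4y + 2


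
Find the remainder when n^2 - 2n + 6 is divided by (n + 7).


By the Remainder Theorem, the remainder equals p(-7):
  1*(-7)^2 = 49
  -2*(-7)^1 = 14
  constant: 6
Sum: 49 + 14 + 6 = 69


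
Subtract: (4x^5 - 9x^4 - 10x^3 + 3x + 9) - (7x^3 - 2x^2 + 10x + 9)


Distribute the minus sign:
  (4x^5 - 9x^4 - 10x^3 + 3x + 9)
- (7x^3 - 2x^2 + 10x + 9)
Negate second polynomial: -7x^3 + 2x^2 - 10x - 9
Add: 4x^5 - 9x^4 - 17x^3 + 2x^2 - 7x


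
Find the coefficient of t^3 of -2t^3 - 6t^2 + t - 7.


Read off the coefficient of t^3: -2


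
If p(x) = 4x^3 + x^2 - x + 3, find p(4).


Using direct substitution:
  4 * (4)^3 = 256
  1 * (4)^2 = 16
  -1 * (4)^1 = -4
  constant: 3
Sum = 256 + 16 - 4 + 3 = 271


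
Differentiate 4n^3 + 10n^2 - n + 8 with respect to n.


Apply the power rule term by term:
  d/dn(4n^3) = 12n^2
  d/dn(10n^2) = 20n
  d/dn(-n) = -1
  d/dn(8) = 0
p'(n) = 12n^2 + 20n - 1


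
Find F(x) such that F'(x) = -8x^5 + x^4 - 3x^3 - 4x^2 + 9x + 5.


Reverse power rule on each term:
  ∫ -8x^5 dx = -(4/3)x^6
  ∫ x^4 dx = (1/5)x^5
  ∫ -3x^3 dx = -(3/4)x^4
  ∫ -4x^2 dx = -(4/3)x^3
  ∫ 9x dx = (9/2)x^2
  ∫ 5 dx = 5x
F(x) = -(4/3)x^6 + (1/5)x^5 - (3/4)x^4 - (4/3)x^3 + (9/2)x^2 + 5x + C


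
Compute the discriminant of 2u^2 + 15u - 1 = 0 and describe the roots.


D = b^2 - 4ac = (15)^2 - 4(2)(-1) = 225 + 8 = 233
Since D > 0: two distinct irrational roots


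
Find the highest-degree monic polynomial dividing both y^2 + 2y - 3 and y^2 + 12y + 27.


Factor each:
  y^2 + 2y - 3 = (y + 3)(y - 1)
  y^2 + 12y + 27 = (y + 3)(y + 9)
Common monic factor: y + 3


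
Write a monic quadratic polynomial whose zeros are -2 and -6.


p(t) = (t + 2)(t + 6)
Expand: t^2 + 8t + 12


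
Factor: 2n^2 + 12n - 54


Roots satisfy r1 + r2 = -b/a = -6 and r1*r2 = c/a = -27.
So r1 = -9, r2 = 3.
2n^2 + 12n - 54 = 2(n - r1)(n - r2) = 2(n + 9)(n - 3)


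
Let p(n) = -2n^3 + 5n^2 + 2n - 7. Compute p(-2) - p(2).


p(-2) = 25
p(2) = 1
p(-2) - p(2) = 25 - 1 = 24


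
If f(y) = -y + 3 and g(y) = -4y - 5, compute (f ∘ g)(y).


Substitute g(y) into f:
f(g(y)) = -1*(-4y - 5) + 3
Expand and combine: 4y + 8


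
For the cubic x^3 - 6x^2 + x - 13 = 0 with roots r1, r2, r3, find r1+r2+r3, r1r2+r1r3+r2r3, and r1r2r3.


Monic cubic x^3+bx^2+cx+d=0: sum=-b, pairwise sum=c, product=-d.
b=-6, c=1, d=-13
r1+r2+r3 = 6
r1r2+r1r3+r2r3 = 1
r1r2r3 = 13


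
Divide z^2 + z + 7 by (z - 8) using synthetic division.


Synthetic division with c = 8. Coefficients: 1, 1, 7
Bring down 1.
  1 * 8 = 8; 8 + 1 = 9
  9 * 8 = 72; 72 + 7 = 79
Quotient: z + 9, Remainder: 79


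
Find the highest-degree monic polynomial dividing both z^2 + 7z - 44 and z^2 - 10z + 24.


Factor each:
  z^2 + 7z - 44 = (z - 4)(z + 11)
  z^2 - 10z + 24 = (z - 4)(z - 6)
Common monic factor: z - 4


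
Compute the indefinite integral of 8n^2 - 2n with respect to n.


Reverse power rule on each term:
  ∫ 8n^2 dn = (8/3)n^3
  ∫ -2n dn = -n^2
F(n) = (8/3)n^3 - n^2 + C


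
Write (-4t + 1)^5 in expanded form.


Expand (-4t + 1)^5 by repeated multiplication:
  (-4t + 1)^2 = 16t^2 - 8t + 1
  (-4t + 1)^3 = -64t^3 + 48t^2 - 12t + 1
  (-4t + 1)^4 = 256t^4 - 256t^3 + 96t^2 - 16t + 1
= -1024t^5 + 1280t^4 - 640t^3 + 160t^2 - 20t + 1


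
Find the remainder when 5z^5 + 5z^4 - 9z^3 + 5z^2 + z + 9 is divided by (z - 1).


By the Remainder Theorem, the remainder equals p(1):
  5*(1)^5 = 5
  5*(1)^4 = 5
  -9*(1)^3 = -9
  5*(1)^2 = 5
  1*(1)^1 = 1
  constant: 9
Sum: 5 + 5 - 9 + 5 + 1 + 9 = 16


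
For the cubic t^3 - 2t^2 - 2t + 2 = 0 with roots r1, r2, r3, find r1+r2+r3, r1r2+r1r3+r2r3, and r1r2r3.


Monic cubic t^3+bt^2+ct+d=0: sum=-b, pairwise sum=c, product=-d.
b=-2, c=-2, d=2
r1+r2+r3 = 2
r1r2+r1r3+r2r3 = -2
r1r2r3 = -2


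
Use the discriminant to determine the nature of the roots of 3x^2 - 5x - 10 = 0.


D = b^2 - 4ac = (-5)^2 - 4(3)(-10) = 25 + 120 = 145
Since D > 0: two distinct irrational roots


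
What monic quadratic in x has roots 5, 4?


p(x) = (x - 5)(x - 4)
Expand: x^2 - 9x + 20


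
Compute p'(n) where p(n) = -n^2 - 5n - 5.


Apply the power rule term by term:
  d/dn(-n^2) = -2n
  d/dn(-5n) = -5
  d/dn(-5) = 0
p'(n) = -2n - 5


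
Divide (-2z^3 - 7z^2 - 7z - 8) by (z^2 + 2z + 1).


(-2z^3 - 7z^2 - 7z - 8) / (z^2 + 2z + 1)
Step 1: -2z * (z^2 + 2z + 1) = -2z^3 - 4z^2 - 2z; subtract.
Step 2: -3 * (z^2 + 2z + 1) = -3z^2 - 6z - 3; subtract.
Quotient: -2z - 3, Remainder: z - 5


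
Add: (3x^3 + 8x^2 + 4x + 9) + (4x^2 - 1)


Align terms by degree and add:
  3x^3 + 8x^2 + 4x + 9
+ 4x^2 - 1
= 3x^3 + 12x^2 + 4x + 8


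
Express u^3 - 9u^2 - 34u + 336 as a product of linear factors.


Try integer roots (divisors of 336). u=8: p(8)=0.
Divide out (u - 8): quotient is u^2 - u - 42.
Factor the quadratic: (u + 6)(u - 7)
Result: (u - 8)(u + 6)(u - 7)


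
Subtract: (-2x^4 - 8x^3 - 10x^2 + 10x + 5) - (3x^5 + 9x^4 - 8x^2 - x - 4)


Distribute the minus sign:
  (-2x^4 - 8x^3 - 10x^2 + 10x + 5)
- (3x^5 + 9x^4 - 8x^2 - x - 4)
Negate second polynomial: -3x^5 - 9x^4 + 8x^2 + x + 4
Add: -3x^5 - 11x^4 - 8x^3 - 2x^2 + 11x + 9


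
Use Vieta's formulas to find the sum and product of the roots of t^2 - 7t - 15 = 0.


For at^2+bt+c=0: sum = -b/a, product = c/a.
a=1, b=-7, c=-15
Sum = -(-7)/1 = 7
Product = (-15)/1 = -15


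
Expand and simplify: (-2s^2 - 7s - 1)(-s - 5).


Distribute each term of the first polynomial:
  (-2s^2)(-s - 5) = 2s^3 + 10s^2
  (-7s)(-s - 5) = 7s^2 + 35s
  (-1)(-s - 5) = s + 5
Sum: 2s^3 + 17s^2 + 36s + 5


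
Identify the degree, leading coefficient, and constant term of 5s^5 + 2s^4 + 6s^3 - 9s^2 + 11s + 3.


Highest power of s is 5, with coefficient 5. Constant term is 3.
Degree = 5, leading coefficient = 5, constant term = 3


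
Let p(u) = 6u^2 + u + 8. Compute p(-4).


Using direct substitution:
  6 * (-4)^2 = 96
  1 * (-4)^1 = -4
  constant: 8
Sum = 96 - 4 + 8 = 100


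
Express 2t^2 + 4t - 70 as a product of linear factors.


Roots satisfy r1 + r2 = -b/a = -2 and r1*r2 = c/a = -35.
So r1 = -7, r2 = 5.
2t^2 + 4t - 70 = 2(t - r1)(t - r2) = 2(t + 7)(t - 5)


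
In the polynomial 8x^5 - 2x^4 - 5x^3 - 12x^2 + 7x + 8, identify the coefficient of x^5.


Read off the coefficient of x^5: 8


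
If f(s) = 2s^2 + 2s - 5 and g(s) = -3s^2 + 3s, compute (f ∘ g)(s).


Substitute g(s) into f:
f(g(s)) = 2*(-3s^2 + 3s)^2 + 2*(-3s^2 + 3s) + (-5)
(-3s^2 + 3s)^2 = 9s^4 - 18s^3 + 9s^2
Expand and combine: 18s^4 - 36s^3 + 12s^2 + 6s - 5


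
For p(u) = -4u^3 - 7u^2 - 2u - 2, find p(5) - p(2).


p(5) = -687
p(2) = -66
p(5) - p(2) = -687 + 66 = -621


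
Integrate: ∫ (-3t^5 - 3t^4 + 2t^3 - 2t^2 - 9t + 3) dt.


Reverse power rule on each term:
  ∫ -3t^5 dt = -(1/2)t^6
  ∫ -3t^4 dt = -(3/5)t^5
  ∫ 2t^3 dt = (1/2)t^4
  ∫ -2t^2 dt = -(2/3)t^3
  ∫ -9t dt = -(9/2)t^2
  ∫ 3 dt = 3t
F(t) = -(1/2)t^6 - (3/5)t^5 + (1/2)t^4 - (2/3)t^3 - (9/2)t^2 + 3t + C


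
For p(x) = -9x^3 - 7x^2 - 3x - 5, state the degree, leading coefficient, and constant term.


Highest power of x is 3, with coefficient -9. Constant term is -5.
Degree = 3, leading coefficient = -9, constant term = -5


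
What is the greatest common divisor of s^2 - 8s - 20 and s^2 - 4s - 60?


Factor each:
  s^2 - 8s - 20 = (s - 10)(s + 2)
  s^2 - 4s - 60 = (s - 10)(s + 6)
Common monic factor: s - 10


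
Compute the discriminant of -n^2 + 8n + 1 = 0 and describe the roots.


D = b^2 - 4ac = (8)^2 - 4(-1)(1) = 64 + 4 = 68
Since D > 0: two distinct irrational roots


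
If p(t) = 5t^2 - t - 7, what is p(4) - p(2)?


p(4) = 69
p(2) = 11
p(4) - p(2) = 69 - 11 = 58


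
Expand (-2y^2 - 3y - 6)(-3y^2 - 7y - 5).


Distribute each term of the first polynomial:
  (-2y^2)(-3y^2 - 7y - 5) = 6y^4 + 14y^3 + 10y^2
  (-3y)(-3y^2 - 7y - 5) = 9y^3 + 21y^2 + 15y
  (-6)(-3y^2 - 7y - 5) = 18y^2 + 42y + 30
Sum: 6y^4 + 23y^3 + 49y^2 + 57y + 30


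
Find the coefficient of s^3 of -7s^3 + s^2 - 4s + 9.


Read off the coefficient of s^3: -7


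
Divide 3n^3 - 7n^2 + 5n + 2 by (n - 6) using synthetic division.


Synthetic division with c = 6. Coefficients: 3, -7, 5, 2
Bring down 3.
  3 * 6 = 18; 18 - 7 = 11
  11 * 6 = 66; 66 + 5 = 71
  71 * 6 = 426; 426 + 2 = 428
Quotient: 3n^2 + 11n + 71, Remainder: 428


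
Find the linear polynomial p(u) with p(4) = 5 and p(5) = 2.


p(u) = mu + b. Using p(4)=5, p(5)=2:
m = (5 - 2)/(4 - 5) = 3/-1 = -3
b = 5 - m*(4) = 5 + 12 = 17
p(u) = -3u + 17


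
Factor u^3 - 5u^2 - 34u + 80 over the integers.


Try integer roots (divisors of 80). u=8: p(8)=0.
Divide out (u - 8): quotient is u^2 + 3u - 10.
Factor the quadratic: (u - 2)(u + 5)
Result: (u - 8)(u - 2)(u + 5)


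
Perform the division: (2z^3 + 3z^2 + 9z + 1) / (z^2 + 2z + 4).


(2z^3 + 3z^2 + 9z + 1) / (z^2 + 2z + 4)
Step 1: 2z * (z^2 + 2z + 4) = 2z^3 + 4z^2 + 8z; subtract.
Step 2: -1 * (z^2 + 2z + 4) = -z^2 - 2z - 4; subtract.
Quotient: 2z - 1, Remainder: 3z + 5


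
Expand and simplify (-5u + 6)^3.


Expand (-5u + 6)^3 by repeated multiplication:
  (-5u + 6)^2 = 25u^2 - 60u + 36
= -125u^3 + 450u^2 - 540u + 216


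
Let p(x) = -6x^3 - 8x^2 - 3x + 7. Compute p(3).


Using direct substitution:
  -6 * (3)^3 = -162
  -8 * (3)^2 = -72
  -3 * (3)^1 = -9
  constant: 7
Sum = -162 - 72 - 9 + 7 = -236


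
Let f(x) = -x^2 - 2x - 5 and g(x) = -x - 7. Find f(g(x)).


Substitute g(x) into f:
f(g(x)) = -1*(-x - 7)^2 + (-2)*(-x - 7) + (-5)
(-x - 7)^2 = x^2 + 14x + 49
Expand and combine: -x^2 - 12x - 40


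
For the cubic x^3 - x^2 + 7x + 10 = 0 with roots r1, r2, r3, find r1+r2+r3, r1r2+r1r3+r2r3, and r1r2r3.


Monic cubic x^3+bx^2+cx+d=0: sum=-b, pairwise sum=c, product=-d.
b=-1, c=7, d=10
r1+r2+r3 = 1
r1r2+r1r3+r2r3 = 7
r1r2r3 = -10


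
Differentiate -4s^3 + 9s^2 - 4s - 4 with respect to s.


Apply the power rule term by term:
  d/ds(-4s^3) = -12s^2
  d/ds(9s^2) = 18s
  d/ds(-4s) = -4
  d/ds(-4) = 0
p'(s) = -12s^2 + 18s - 4


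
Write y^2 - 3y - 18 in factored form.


Roots satisfy r1 + r2 = -b/a = 3 and r1*r2 = c/a = -18.
So r1 = 6, r2 = -3.
y^2 - 3y - 18 = (y - r1)(y - r2) = (y - 6)(y + 3)


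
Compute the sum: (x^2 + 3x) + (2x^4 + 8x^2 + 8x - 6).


Align terms by degree and add:
  x^2 + 3x
+ 2x^4 + 8x^2 + 8x - 6
= 2x^4 + 9x^2 + 11x - 6


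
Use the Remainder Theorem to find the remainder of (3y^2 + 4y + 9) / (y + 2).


By the Remainder Theorem, the remainder equals p(-2):
  3*(-2)^2 = 12
  4*(-2)^1 = -8
  constant: 9
Sum: 12 - 8 + 9 = 13


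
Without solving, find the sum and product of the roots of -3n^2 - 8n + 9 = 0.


For an^2+bn+c=0: sum = -b/a, product = c/a.
a=-3, b=-8, c=9
Sum = -(-8)/-3 = -8/3
Product = (9)/-3 = -3


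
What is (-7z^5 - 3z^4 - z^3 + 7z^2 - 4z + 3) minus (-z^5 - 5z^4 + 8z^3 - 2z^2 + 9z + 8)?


Distribute the minus sign:
  (-7z^5 - 3z^4 - z^3 + 7z^2 - 4z + 3)
- (-z^5 - 5z^4 + 8z^3 - 2z^2 + 9z + 8)
Negate second polynomial: z^5 + 5z^4 - 8z^3 + 2z^2 - 9z - 8
Add: -6z^5 + 2z^4 - 9z^3 + 9z^2 - 13z - 5


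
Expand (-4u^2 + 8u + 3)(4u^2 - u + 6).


Distribute each term of the first polynomial:
  (-4u^2)(4u^2 - u + 6) = -16u^4 + 4u^3 - 24u^2
  (8u)(4u^2 - u + 6) = 32u^3 - 8u^2 + 48u
  (3)(4u^2 - u + 6) = 12u^2 - 3u + 18
Sum: -16u^4 + 36u^3 - 20u^2 + 45u + 18


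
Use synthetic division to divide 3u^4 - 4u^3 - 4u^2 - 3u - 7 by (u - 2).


Synthetic division with c = 2. Coefficients: 3, -4, -4, -3, -7
Bring down 3.
  3 * 2 = 6; 6 - 4 = 2
  2 * 2 = 4; 4 - 4 = 0
  0 * 2 = 0; 0 - 3 = -3
  -3 * 2 = -6; -6 - 7 = -13
Quotient: 3u^3 + 2u^2 - 3, Remainder: -13


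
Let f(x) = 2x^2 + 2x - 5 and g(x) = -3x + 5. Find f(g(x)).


Substitute g(x) into f:
f(g(x)) = 2*(-3x + 5)^2 + 2*(-3x + 5) + (-5)
(-3x + 5)^2 = 9x^2 - 30x + 25
Expand and combine: 18x^2 - 66x + 55


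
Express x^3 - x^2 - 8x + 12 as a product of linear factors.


Try integer roots (divisors of 12). x=-3: p(-3)=0.
Divide out (x + 3): quotient is x^2 - 4x + 4.
Factor the quadratic: (x - 2)(x - 2)
Result: (x + 3)(x - 2)(x - 2)


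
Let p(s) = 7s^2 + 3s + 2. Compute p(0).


Using direct substitution:
  7 * (0)^2 = 0
  3 * (0)^1 = 0
  constant: 2
Sum = 0 + 0 + 2 = 2


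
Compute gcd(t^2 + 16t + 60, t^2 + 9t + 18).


Factor each:
  t^2 + 16t + 60 = (t + 6)(t + 10)
  t^2 + 9t + 18 = (t + 6)(t + 3)
Common monic factor: t + 6


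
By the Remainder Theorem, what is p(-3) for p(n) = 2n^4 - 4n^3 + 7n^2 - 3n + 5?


By the Remainder Theorem, the remainder equals p(-3):
  2*(-3)^4 = 162
  -4*(-3)^3 = 108
  7*(-3)^2 = 63
  -3*(-3)^1 = 9
  constant: 5
Sum: 162 + 108 + 63 + 9 + 5 = 347


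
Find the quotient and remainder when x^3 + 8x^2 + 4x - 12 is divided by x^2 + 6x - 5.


(x^3 + 8x^2 + 4x - 12) / (x^2 + 6x - 5)
Step 1: x * (x^2 + 6x - 5) = x^3 + 6x^2 - 5x; subtract.
Step 2: 2 * (x^2 + 6x - 5) = 2x^2 + 12x - 10; subtract.
Quotient: x + 2, Remainder: -3x - 2


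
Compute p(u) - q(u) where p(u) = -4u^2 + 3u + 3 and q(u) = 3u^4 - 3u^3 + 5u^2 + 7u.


Distribute the minus sign:
  (-4u^2 + 3u + 3)
- (3u^4 - 3u^3 + 5u^2 + 7u)
Negate second polynomial: -3u^4 + 3u^3 - 5u^2 - 7u
Add: -3u^4 + 3u^3 - 9u^2 - 4u + 3


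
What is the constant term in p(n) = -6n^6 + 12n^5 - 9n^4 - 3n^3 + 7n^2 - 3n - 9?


Read off the constant term: -9


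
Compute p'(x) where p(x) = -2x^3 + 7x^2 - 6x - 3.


Apply the power rule term by term:
  d/dx(-2x^3) = -6x^2
  d/dx(7x^2) = 14x
  d/dx(-6x) = -6
  d/dx(-3) = 0
p'(x) = -6x^2 + 14x - 6


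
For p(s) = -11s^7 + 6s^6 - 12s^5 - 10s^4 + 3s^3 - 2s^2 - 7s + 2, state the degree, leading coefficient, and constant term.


Highest power of s is 7, with coefficient -11. Constant term is 2.
Degree = 7, leading coefficient = -11, constant term = 2


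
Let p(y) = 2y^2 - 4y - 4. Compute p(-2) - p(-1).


p(-2) = 12
p(-1) = 2
p(-2) - p(-1) = 12 - 2 = 10


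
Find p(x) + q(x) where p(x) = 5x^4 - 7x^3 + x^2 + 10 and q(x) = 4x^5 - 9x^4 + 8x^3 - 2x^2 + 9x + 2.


Align terms by degree and add:
  5x^4 - 7x^3 + x^2 + 10
+ 4x^5 - 9x^4 + 8x^3 - 2x^2 + 9x + 2
= 4x^5 - 4x^4 + x^3 - x^2 + 9x + 12


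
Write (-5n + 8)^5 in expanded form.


Expand (-5n + 8)^5 by repeated multiplication:
  (-5n + 8)^2 = 25n^2 - 80n + 64
  (-5n + 8)^3 = -125n^3 + 600n^2 - 960n + 512
  (-5n + 8)^4 = 625n^4 - 4000n^3 + 9600n^2 - 10240n + 4096
= -3125n^5 + 25000n^4 - 80000n^3 + 128000n^2 - 102400n + 32768


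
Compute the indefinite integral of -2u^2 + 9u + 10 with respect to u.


Reverse power rule on each term:
  ∫ -2u^2 du = -(2/3)u^3
  ∫ 9u du = (9/2)u^2
  ∫ 10 du = 10u
F(u) = -(2/3)u^3 + (9/2)u^2 + 10u + C


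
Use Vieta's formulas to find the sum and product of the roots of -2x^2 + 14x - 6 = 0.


For ax^2+bx+c=0: sum = -b/a, product = c/a.
a=-2, b=14, c=-6
Sum = -(14)/-2 = 7
Product = (-6)/-2 = 3


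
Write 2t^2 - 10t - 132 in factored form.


Roots satisfy r1 + r2 = -b/a = 5 and r1*r2 = c/a = -66.
So r1 = 11, r2 = -6.
2t^2 - 10t - 132 = 2(t - r1)(t - r2) = 2(t - 11)(t + 6)


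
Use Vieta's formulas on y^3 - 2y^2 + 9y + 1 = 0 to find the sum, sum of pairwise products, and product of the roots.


Monic cubic y^3+by^2+cy+d=0: sum=-b, pairwise sum=c, product=-d.
b=-2, c=9, d=1
r1+r2+r3 = 2
r1r2+r1r3+r2r3 = 9
r1r2r3 = -1


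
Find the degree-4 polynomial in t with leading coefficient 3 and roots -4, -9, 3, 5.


p(t) = 3(t + 4)(t + 9)(t - 3)(t - 5)
Expand: 3t^4 + 15t^3 - 159t^2 - 279t + 1620


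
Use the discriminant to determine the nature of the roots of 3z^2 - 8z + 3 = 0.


D = b^2 - 4ac = (-8)^2 - 4(3)(3) = 64 - 36 = 28
Since D > 0: two distinct irrational roots


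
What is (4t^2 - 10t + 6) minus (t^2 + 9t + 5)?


Distribute the minus sign:
  (4t^2 - 10t + 6)
- (t^2 + 9t + 5)
Negate second polynomial: -t^2 - 9t - 5
Add: 3t^2 - 19t + 1


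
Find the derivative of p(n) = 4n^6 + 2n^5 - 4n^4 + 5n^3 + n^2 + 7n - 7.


Apply the power rule term by term:
  d/dn(4n^6) = 24n^5
  d/dn(2n^5) = 10n^4
  d/dn(-4n^4) = -16n^3
  d/dn(5n^3) = 15n^2
  d/dn(n^2) = 2n
  d/dn(7n) = 7
  d/dn(-7) = 0
p'(n) = 24n^5 + 10n^4 - 16n^3 + 15n^2 + 2n + 7


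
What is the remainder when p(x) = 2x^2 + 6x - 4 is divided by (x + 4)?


By the Remainder Theorem, the remainder equals p(-4):
  2*(-4)^2 = 32
  6*(-4)^1 = -24
  constant: -4
Sum: 32 - 24 - 4 = 4


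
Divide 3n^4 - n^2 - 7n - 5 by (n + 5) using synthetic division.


Synthetic division with c = -5. Coefficients: 3, 0, -1, -7, -5
Bring down 3.
  3 * -5 = -15; -15 + 0 = -15
  -15 * -5 = 75; 75 - 1 = 74
  74 * -5 = -370; -370 - 7 = -377
  -377 * -5 = 1885; 1885 - 5 = 1880
Quotient: 3n^3 - 15n^2 + 74n - 377, Remainder: 1880


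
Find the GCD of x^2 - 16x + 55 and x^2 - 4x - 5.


Factor each:
  x^2 - 16x + 55 = (x - 5)(x - 11)
  x^2 - 4x - 5 = (x - 5)(x + 1)
Common monic factor: x - 5


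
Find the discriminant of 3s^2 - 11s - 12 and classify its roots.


D = b^2 - 4ac = (-11)^2 - 4(3)(-12) = 121 + 144 = 265
Since D > 0: two distinct irrational roots


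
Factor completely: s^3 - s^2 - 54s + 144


Try integer roots (divisors of 144). s=3: p(3)=0.
Divide out (s - 3): quotient is s^2 + 2s - 48.
Factor the quadratic: (s - 6)(s + 8)
Result: (s - 3)(s - 6)(s + 8)


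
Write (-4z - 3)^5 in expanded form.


Expand (-4z - 3)^5 by repeated multiplication:
  (-4z - 3)^2 = 16z^2 + 24z + 9
  (-4z - 3)^3 = -64z^3 - 144z^2 - 108z - 27
  (-4z - 3)^4 = 256z^4 + 768z^3 + 864z^2 + 432z + 81
= -1024z^5 - 3840z^4 - 5760z^3 - 4320z^2 - 1620z - 243


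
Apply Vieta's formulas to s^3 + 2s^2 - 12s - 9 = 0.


Monic cubic s^3+bs^2+cs+d=0: sum=-b, pairwise sum=c, product=-d.
b=2, c=-12, d=-9
r1+r2+r3 = -2
r1r2+r1r3+r2r3 = -12
r1r2r3 = 9


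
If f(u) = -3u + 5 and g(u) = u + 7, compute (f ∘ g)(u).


Substitute g(u) into f:
f(g(u)) = -3*(u + 7) + 5
Expand and combine: -3u - 16


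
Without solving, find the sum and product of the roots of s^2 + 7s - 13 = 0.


For as^2+bs+c=0: sum = -b/a, product = c/a.
a=1, b=7, c=-13
Sum = -(7)/1 = -7
Product = (-13)/1 = -13


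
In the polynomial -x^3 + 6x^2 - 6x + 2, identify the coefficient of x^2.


Read off the coefficient of x^2: 6


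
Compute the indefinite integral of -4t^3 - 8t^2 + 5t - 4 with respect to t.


Reverse power rule on each term:
  ∫ -4t^3 dt = -t^4
  ∫ -8t^2 dt = -(8/3)t^3
  ∫ 5t dt = (5/2)t^2
  ∫ -4 dt = -4t
F(t) = -t^4 - (8/3)t^3 + (5/2)t^2 - 4t + C


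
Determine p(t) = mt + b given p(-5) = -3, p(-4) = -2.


p(t) = mt + b. Using p(-5)=-3, p(-4)=-2:
m = (-3 + 2)/(-5 + 4) = -1/-1 = 1
b = -3 - m*(-5) = -3 + 5 = 2
p(t) = t + 2


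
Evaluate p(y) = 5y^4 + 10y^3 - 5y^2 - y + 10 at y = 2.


Using direct substitution:
  5 * (2)^4 = 80
  10 * (2)^3 = 80
  -5 * (2)^2 = -20
  -1 * (2)^1 = -2
  constant: 10
Sum = 80 + 80 - 20 - 2 + 10 = 148


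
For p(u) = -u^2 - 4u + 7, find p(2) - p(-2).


p(2) = -5
p(-2) = 11
p(2) - p(-2) = -5 - 11 = -16


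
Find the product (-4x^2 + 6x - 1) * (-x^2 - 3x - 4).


Distribute each term of the first polynomial:
  (-4x^2)(-x^2 - 3x - 4) = 4x^4 + 12x^3 + 16x^2
  (6x)(-x^2 - 3x - 4) = -6x^3 - 18x^2 - 24x
  (-1)(-x^2 - 3x - 4) = x^2 + 3x + 4
Sum: 4x^4 + 6x^3 - x^2 - 21x + 4


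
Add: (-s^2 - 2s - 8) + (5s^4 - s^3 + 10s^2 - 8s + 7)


Align terms by degree and add:
  -s^2 - 2s - 8
+ 5s^4 - s^3 + 10s^2 - 8s + 7
= 5s^4 - s^3 + 9s^2 - 10s - 1


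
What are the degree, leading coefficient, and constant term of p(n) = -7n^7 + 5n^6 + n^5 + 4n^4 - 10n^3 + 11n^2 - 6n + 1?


Highest power of n is 7, with coefficient -7. Constant term is 1.
Degree = 7, leading coefficient = -7, constant term = 1


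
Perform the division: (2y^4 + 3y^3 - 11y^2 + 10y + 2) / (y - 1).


(2y^4 + 3y^3 - 11y^2 + 10y + 2) / (y - 1)
Step 1: 2y^3 * (y - 1) = 2y^4 - 2y^3; subtract.
Step 2: 5y^2 * (y - 1) = 5y^3 - 5y^2; subtract.
Step 3: -6y * (y - 1) = -6y^2 + 6y; subtract.
Step 4: 4 * (y - 1) = 4y - 4; subtract.
Quotient: 2y^3 + 5y^2 - 6y + 4, Remainder: 6


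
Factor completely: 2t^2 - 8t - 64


Roots satisfy r1 + r2 = -b/a = 4 and r1*r2 = c/a = -32.
So r1 = 8, r2 = -4.
2t^2 - 8t - 64 = 2(t - r1)(t - r2) = 2(t - 8)(t + 4)
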